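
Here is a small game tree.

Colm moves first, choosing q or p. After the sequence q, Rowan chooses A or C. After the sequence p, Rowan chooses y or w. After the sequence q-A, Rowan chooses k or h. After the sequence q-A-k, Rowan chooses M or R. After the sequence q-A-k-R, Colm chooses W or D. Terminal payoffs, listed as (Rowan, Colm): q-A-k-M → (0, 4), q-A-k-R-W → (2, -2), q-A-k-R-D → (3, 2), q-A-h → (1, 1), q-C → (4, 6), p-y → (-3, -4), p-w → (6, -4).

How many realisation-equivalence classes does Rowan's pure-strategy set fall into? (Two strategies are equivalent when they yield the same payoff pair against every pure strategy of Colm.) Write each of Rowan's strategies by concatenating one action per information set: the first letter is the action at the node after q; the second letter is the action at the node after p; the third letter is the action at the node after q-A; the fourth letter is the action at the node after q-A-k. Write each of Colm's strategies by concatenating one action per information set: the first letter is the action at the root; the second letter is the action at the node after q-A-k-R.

8

Rowan has 16 pure strategies: AykM, AykR, AyhM, AyhR, AwkM, AwkR, AwhM, AwhR, CykM, CykR, CyhM, CyhR, CwkM, CwkR, CwhM, CwhR. Columns: qW, qD, pW, pD.
{AykM} → row (0,4) (0,4) (-3,-4) (-3,-4)
{AykR} → row (2,-2) (3,2) (-3,-4) (-3,-4)
{AyhM, AyhR} → row (1,1) (1,1) (-3,-4) (-3,-4)
{AwkM} → row (0,4) (0,4) (6,-4) (6,-4)
{AwkR} → row (2,-2) (3,2) (6,-4) (6,-4)
{AwhM, AwhR} → row (1,1) (1,1) (6,-4) (6,-4)
{CykM, CykR, CyhM, CyhR} → row (4,6) (4,6) (-3,-4) (-3,-4)
{CwkM, CwkR, CwhM, CwhR} → row (4,6) (4,6) (6,-4) (6,-4)
That's 8 distinct rows out of 16 strategies.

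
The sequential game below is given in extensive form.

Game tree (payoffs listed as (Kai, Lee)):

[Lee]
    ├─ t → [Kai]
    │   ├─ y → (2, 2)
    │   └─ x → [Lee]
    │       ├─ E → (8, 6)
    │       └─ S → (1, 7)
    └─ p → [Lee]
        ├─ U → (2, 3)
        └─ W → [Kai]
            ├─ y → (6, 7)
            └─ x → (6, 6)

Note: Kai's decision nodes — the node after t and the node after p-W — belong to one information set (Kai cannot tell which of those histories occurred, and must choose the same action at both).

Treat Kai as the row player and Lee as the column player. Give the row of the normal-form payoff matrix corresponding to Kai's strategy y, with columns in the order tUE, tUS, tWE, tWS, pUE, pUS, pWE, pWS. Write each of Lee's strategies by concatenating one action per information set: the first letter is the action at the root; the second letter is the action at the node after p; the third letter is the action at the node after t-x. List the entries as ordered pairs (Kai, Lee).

(2,2) (2,2) (2,2) (2,2) (2,3) (2,3) (6,7) (6,7)

vs tUE: Lee plays t → Kai plays y at [t] → (2, 2)
vs tUS: Lee plays t → Kai plays y at [t] → (2, 2)
vs tWE: Lee plays t → Kai plays y at [t] → (2, 2)
vs tWS: Lee plays t → Kai plays y at [t] → (2, 2)
vs pUE: Lee plays p → Lee plays U at [p] → (2, 3)
vs pUS: Lee plays p → Lee plays U at [p] → (2, 3)
vs pWE: Lee plays p → Lee plays W at [p] → Kai plays y at [p-W] → (6, 7)
vs pWS: Lee plays p → Lee plays W at [p] → Kai plays y at [p-W] → (6, 7)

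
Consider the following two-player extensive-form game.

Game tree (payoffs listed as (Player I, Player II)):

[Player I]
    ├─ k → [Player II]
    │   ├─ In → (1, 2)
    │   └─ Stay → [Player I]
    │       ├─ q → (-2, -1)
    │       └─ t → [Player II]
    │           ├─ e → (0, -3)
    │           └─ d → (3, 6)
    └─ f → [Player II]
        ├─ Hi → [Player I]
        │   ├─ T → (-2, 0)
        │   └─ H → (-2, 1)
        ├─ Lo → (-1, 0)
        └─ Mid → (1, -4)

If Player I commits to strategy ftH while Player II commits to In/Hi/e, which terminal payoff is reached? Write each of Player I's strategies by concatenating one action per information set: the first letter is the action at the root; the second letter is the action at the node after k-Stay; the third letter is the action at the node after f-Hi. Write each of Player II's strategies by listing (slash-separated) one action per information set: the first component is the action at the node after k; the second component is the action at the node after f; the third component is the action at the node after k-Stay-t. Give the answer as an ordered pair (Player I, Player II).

(-2, 1)

Trace the play path from the root:
  Player I plays f
  Player II plays Hi at [f]
  Player I plays H at [f-Hi]
→ terminal payoff (-2, 1).
(Player I's choice at the node after k-Stay is never reached on this path, so it doesn't affect the outcome.)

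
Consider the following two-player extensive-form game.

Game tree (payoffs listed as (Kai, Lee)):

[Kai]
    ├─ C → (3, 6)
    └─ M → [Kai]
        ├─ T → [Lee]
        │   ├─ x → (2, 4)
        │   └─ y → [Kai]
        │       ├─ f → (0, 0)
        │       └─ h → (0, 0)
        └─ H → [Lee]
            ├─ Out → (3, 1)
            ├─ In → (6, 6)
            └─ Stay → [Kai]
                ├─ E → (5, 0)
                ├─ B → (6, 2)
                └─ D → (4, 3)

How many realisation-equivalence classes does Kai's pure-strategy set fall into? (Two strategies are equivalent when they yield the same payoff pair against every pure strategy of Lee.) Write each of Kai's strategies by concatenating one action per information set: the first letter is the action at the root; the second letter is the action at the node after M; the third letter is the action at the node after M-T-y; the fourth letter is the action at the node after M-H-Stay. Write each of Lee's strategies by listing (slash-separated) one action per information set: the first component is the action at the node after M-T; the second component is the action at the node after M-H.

5

Kai has 24 pure strategies: CTfE, CTfB, CTfD, CThE, CThB, CThD, CHfE, CHfB, CHfD, CHhE, CHhB, CHhD, MTfE, MTfB, MTfD, MThE, MThB, MThD, MHfE, MHfB, MHfD, MHhE, MHhB, MHhD. Columns: x/Out, x/In, x/Stay, y/Out, y/In, y/Stay.
{CTfE, CTfB, CTfD, CThE, CThB, CThD, CHfE, CHfB, CHfD, CHhE, CHhB, CHhD} → row (3,6) (3,6) (3,6) (3,6) (3,6) (3,6)
{MTfE, MTfB, MTfD, MThE, MThB, MThD} → row (2,4) (2,4) (2,4) (0,0) (0,0) (0,0)
{MHfE, MHhE} → row (3,1) (6,6) (5,0) (3,1) (6,6) (5,0)
{MHfB, MHhB} → row (3,1) (6,6) (6,2) (3,1) (6,6) (6,2)
{MHfD, MHhD} → row (3,1) (6,6) (4,3) (3,1) (6,6) (4,3)
That's 5 distinct rows out of 24 strategies.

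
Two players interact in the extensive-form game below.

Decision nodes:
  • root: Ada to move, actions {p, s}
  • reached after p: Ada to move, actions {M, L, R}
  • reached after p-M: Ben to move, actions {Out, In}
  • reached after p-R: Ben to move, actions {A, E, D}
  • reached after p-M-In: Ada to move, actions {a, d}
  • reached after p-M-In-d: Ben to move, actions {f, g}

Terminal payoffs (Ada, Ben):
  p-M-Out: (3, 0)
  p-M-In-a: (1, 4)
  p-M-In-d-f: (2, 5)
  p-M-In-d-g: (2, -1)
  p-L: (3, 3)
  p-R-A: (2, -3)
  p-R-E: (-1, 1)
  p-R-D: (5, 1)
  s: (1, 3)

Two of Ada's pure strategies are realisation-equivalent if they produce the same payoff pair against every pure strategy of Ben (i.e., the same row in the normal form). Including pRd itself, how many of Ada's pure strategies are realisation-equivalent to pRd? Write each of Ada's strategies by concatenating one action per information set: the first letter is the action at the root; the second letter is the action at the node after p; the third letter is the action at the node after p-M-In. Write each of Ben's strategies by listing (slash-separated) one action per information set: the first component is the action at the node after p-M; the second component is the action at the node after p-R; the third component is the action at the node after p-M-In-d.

Row for pRd (columns Out/A/f, Out/A/g, Out/E/f, Out/E/g, Out/D/f, Out/D/g, In/A/f, In/A/g, In/E/f, In/E/g, In/D/f, In/D/g): (2,-3) (2,-3) (-1,1) (-1,1) (5,1) (5,1) (2,-3) (2,-3) (-1,1) (-1,1) (5,1) (5,1).
Under pRd, Ada's choice at the node after p-M-In can never be reached regardless of what Ben does, so varying those choices leaves every outcome unchanged.
Holding the reachable choices fixed and varying the unreachable one freely already gives 2 equivalent strategies.
No other strategy reproduces this row, so those 2 are the full class: pRa, pRd.

2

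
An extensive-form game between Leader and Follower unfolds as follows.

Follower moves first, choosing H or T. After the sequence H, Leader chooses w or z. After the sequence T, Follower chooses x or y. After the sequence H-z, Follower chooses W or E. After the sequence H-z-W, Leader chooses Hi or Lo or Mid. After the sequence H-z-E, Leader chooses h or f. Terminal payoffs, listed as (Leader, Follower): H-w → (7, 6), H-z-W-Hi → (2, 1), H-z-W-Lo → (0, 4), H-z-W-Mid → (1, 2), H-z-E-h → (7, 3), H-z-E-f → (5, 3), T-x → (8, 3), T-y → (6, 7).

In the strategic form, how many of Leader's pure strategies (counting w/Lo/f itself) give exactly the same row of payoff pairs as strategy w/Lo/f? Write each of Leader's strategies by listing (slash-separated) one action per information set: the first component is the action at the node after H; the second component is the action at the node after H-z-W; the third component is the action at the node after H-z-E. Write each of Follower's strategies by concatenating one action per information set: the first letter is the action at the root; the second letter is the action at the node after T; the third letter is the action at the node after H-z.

Row for w/Lo/f (columns HxW, HxE, HyW, HyE, TxW, TxE, TyW, TyE): (7,6) (7,6) (7,6) (7,6) (8,3) (8,3) (6,7) (6,7).
Under w/Lo/f, Leader's choice at the node after H-z-W and at the node after H-z-E can never be reached regardless of what Follower does, so varying those choices leaves every outcome unchanged.
Holding the reachable choices fixed and varying the unreachable ones freely already gives 3 × 2 = 6 equivalent strategies.
No other strategy reproduces this row, so those 6 are the full class: w/Hi/h, w/Hi/f, w/Lo/h, w/Lo/f, w/Mid/h, w/Mid/f.

6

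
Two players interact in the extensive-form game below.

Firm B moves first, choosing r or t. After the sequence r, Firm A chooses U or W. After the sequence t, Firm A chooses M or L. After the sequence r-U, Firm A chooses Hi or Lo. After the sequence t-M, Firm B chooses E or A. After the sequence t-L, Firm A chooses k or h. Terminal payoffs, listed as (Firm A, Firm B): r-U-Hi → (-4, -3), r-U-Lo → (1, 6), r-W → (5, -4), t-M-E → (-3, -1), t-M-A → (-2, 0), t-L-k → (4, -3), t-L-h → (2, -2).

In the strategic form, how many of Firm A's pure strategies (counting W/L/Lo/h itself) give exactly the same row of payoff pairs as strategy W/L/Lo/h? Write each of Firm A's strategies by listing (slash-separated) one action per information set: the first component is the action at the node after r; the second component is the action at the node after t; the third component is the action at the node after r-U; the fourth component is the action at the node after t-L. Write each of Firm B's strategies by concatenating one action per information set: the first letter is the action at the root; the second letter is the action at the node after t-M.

Row for W/L/Lo/h (columns rE, rA, tE, tA): (5,-4) (5,-4) (2,-2) (2,-2).
Under W/L/Lo/h, Firm A's choice at the node after r-U can never be reached regardless of what Firm B does, so varying those choices leaves every outcome unchanged.
Holding the reachable choices fixed and varying the unreachable one freely already gives 2 equivalent strategies.
No other strategy reproduces this row, so those 2 are the full class: W/L/Hi/h, W/L/Lo/h.

2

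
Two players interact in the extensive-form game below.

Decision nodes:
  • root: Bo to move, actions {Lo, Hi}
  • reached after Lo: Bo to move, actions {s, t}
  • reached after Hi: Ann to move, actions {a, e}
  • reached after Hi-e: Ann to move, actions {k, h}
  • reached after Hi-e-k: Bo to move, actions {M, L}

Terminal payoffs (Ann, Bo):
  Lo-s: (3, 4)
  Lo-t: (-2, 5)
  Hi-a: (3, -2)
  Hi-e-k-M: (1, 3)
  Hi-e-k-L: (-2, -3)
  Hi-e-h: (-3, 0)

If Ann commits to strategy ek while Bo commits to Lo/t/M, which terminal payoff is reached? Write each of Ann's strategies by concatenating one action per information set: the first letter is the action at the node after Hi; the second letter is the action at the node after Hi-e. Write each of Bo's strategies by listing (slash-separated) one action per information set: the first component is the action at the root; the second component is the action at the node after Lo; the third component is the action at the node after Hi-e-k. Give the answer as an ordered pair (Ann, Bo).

(-2, 5)

Trace the play path from the root:
  Bo plays Lo
  Bo plays t at [Lo]
→ terminal payoff (-2, 5).
(Ann's choice at the node after Hi is never reached on this path, so it doesn't affect the outcome.)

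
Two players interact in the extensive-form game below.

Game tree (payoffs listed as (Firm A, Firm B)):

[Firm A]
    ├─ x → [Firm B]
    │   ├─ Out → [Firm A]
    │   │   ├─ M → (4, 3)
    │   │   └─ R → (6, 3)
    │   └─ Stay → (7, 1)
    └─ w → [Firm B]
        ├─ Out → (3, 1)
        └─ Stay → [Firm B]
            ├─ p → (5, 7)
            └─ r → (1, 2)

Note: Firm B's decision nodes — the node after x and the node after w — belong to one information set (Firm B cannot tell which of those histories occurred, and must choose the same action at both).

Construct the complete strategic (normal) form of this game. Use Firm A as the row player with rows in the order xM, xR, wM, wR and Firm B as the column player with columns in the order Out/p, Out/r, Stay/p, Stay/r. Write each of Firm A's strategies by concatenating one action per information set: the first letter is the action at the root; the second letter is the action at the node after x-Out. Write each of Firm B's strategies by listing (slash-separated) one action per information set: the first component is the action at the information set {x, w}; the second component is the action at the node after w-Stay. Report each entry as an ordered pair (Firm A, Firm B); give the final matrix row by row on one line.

Row xM: Out/p→(4,3), Out/r→(4,3), Stay/p→(7,1), Stay/r→(7,1)
Row xR: Out/p→(6,3), Out/r→(6,3), Stay/p→(7,1), Stay/r→(7,1)
Row wM: Out/p→(3,1), Out/r→(3,1), Stay/p→(5,7), Stay/r→(1,2)
Row wR: Out/p→(3,1), Out/r→(3,1), Stay/p→(5,7), Stay/r→(1,2)

xM: (4,3) (4,3) (7,1) (7,1) | xR: (6,3) (6,3) (7,1) (7,1) | wM: (3,1) (3,1) (5,7) (1,2) | wR: (3,1) (3,1) (5,7) (1,2)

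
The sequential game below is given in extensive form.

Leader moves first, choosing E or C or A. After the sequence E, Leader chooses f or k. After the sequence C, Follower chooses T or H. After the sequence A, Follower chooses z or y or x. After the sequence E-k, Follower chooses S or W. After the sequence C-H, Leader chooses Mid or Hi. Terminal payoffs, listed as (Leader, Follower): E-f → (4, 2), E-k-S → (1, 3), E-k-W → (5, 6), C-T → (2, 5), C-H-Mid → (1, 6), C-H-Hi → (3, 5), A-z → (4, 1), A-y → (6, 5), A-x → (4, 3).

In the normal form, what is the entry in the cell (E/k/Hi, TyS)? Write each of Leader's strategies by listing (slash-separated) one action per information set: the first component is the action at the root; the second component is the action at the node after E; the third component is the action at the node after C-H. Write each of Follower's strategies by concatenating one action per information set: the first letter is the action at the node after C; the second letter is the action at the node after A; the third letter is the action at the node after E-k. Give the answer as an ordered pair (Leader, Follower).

(1, 3)

Trace the play path from the root:
  Leader plays E
  Leader plays k at [E]
  Follower plays S at [E-k]
→ terminal payoff (1, 3).
(Leader's choice at the node after C-H is never reached on this path, so it doesn't affect the outcome.)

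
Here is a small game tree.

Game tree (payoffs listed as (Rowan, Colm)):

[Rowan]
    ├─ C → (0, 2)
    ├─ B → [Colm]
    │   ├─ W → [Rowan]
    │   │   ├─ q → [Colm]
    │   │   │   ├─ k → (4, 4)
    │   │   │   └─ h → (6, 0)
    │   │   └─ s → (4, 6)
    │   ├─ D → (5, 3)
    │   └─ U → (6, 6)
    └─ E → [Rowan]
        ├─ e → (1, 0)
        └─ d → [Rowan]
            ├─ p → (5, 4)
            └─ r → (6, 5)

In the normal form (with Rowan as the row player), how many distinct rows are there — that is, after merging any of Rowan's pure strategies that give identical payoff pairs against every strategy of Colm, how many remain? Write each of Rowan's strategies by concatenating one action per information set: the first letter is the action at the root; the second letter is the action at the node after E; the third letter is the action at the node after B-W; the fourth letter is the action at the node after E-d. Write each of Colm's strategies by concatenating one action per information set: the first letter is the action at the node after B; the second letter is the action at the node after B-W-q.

Rowan has 24 pure strategies: Ceqp, Ceqr, Cesp, Cesr, Cdqp, Cdqr, Cdsp, Cdsr, Beqp, Beqr, Besp, Besr, Bdqp, Bdqr, Bdsp, Bdsr, Eeqp, Eeqr, Eesp, Eesr, Edqp, Edqr, Edsp, Edsr. Columns: Wk, Wh, Dk, Dh, Uk, Uh.
{Ceqp, Ceqr, Cesp, Cesr, Cdqp, Cdqr, Cdsp, Cdsr} → row (0,2) (0,2) (0,2) (0,2) (0,2) (0,2)
{Beqp, Beqr, Bdqp, Bdqr} → row (4,4) (6,0) (5,3) (5,3) (6,6) (6,6)
{Besp, Besr, Bdsp, Bdsr} → row (4,6) (4,6) (5,3) (5,3) (6,6) (6,6)
{Eeqp, Eeqr, Eesp, Eesr} → row (1,0) (1,0) (1,0) (1,0) (1,0) (1,0)
{Edqp, Edsp} → row (5,4) (5,4) (5,4) (5,4) (5,4) (5,4)
{Edqr, Edsr} → row (6,5) (6,5) (6,5) (6,5) (6,5) (6,5)
That's 6 distinct rows out of 24 strategies.

6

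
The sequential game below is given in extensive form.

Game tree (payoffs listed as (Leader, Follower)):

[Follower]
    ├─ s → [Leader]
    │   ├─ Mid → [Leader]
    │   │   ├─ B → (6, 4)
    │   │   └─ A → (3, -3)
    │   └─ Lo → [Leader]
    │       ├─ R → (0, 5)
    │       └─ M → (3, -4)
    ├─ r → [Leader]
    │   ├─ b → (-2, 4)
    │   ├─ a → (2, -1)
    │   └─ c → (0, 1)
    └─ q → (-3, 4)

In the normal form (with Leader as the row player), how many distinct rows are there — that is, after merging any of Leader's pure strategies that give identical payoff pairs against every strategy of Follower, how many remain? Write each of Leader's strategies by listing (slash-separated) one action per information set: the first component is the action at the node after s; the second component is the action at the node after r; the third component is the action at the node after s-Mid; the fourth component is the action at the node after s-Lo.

12

Leader has 24 pure strategies: Mid/b/B/R, Mid/b/B/M, Mid/b/A/R, Mid/b/A/M, Mid/a/B/R, Mid/a/B/M, Mid/a/A/R, Mid/a/A/M, Mid/c/B/R, Mid/c/B/M, Mid/c/A/R, Mid/c/A/M, Lo/b/B/R, Lo/b/B/M, Lo/b/A/R, Lo/b/A/M, Lo/a/B/R, Lo/a/B/M, Lo/a/A/R, Lo/a/A/M, Lo/c/B/R, Lo/c/B/M, Lo/c/A/R, Lo/c/A/M. Columns: s, r, q.
{Mid/b/B/R, Mid/b/B/M} → row (6,4) (-2,4) (-3,4)
{Mid/b/A/R, Mid/b/A/M} → row (3,-3) (-2,4) (-3,4)
{Mid/a/B/R, Mid/a/B/M} → row (6,4) (2,-1) (-3,4)
{Mid/a/A/R, Mid/a/A/M} → row (3,-3) (2,-1) (-3,4)
{Mid/c/B/R, Mid/c/B/M} → row (6,4) (0,1) (-3,4)
{Mid/c/A/R, Mid/c/A/M} → row (3,-3) (0,1) (-3,4)
{Lo/b/B/R, Lo/b/A/R} → row (0,5) (-2,4) (-3,4)
{Lo/b/B/M, Lo/b/A/M} → row (3,-4) (-2,4) (-3,4)
{Lo/a/B/R, Lo/a/A/R} → row (0,5) (2,-1) (-3,4)
{Lo/a/B/M, Lo/a/A/M} → row (3,-4) (2,-1) (-3,4)
{Lo/c/B/R, Lo/c/A/R} → row (0,5) (0,1) (-3,4)
{Lo/c/B/M, Lo/c/A/M} → row (3,-4) (0,1) (-3,4)
That's 12 distinct rows out of 24 strategies.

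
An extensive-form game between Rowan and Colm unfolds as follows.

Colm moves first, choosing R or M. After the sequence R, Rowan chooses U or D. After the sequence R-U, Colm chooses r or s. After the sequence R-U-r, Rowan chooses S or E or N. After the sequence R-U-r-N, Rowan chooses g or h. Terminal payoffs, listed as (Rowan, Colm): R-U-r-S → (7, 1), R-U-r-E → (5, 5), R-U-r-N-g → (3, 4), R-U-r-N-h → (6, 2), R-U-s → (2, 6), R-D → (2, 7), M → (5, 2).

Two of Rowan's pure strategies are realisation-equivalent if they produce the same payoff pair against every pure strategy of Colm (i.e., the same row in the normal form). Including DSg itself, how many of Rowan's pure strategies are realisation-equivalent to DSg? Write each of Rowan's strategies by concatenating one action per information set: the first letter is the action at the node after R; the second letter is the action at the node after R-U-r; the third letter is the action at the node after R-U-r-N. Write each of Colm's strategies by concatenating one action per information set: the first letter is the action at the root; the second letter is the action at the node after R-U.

6

Row for DSg (columns Rr, Rs, Mr, Ms): (2,7) (2,7) (5,2) (5,2).
Under DSg, Rowan's choice at the node after R-U-r and at the node after R-U-r-N can never be reached regardless of what Colm does, so varying those choices leaves every outcome unchanged.
Holding the reachable choices fixed and varying the unreachable ones freely already gives 3 × 2 = 6 equivalent strategies.
No other strategy reproduces this row, so those 6 are the full class: DSg, DSh, DEg, DEh, DNg, DNh.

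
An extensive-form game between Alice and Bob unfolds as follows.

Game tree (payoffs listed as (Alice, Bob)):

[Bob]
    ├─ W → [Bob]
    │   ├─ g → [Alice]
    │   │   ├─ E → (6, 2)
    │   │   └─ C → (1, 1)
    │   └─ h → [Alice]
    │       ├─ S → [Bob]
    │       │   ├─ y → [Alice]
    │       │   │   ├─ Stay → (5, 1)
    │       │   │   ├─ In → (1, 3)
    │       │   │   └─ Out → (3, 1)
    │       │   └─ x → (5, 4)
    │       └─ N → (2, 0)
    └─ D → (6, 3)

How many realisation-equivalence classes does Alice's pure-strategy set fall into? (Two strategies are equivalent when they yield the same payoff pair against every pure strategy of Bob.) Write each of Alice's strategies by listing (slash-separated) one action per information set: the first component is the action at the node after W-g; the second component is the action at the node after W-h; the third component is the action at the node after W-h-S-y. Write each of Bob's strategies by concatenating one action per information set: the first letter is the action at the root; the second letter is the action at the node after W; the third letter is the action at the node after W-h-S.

Alice has 12 pure strategies: E/S/Stay, E/S/In, E/S/Out, E/N/Stay, E/N/In, E/N/Out, C/S/Stay, C/S/In, C/S/Out, C/N/Stay, C/N/In, C/N/Out. Columns: Wgy, Wgx, Why, Whx, Dgy, Dgx, Dhy, Dhx.
{E/S/Stay} → row (6,2) (6,2) (5,1) (5,4) (6,3) (6,3) (6,3) (6,3)
{E/S/In} → row (6,2) (6,2) (1,3) (5,4) (6,3) (6,3) (6,3) (6,3)
{E/S/Out} → row (6,2) (6,2) (3,1) (5,4) (6,3) (6,3) (6,3) (6,3)
{E/N/Stay, E/N/In, E/N/Out} → row (6,2) (6,2) (2,0) (2,0) (6,3) (6,3) (6,3) (6,3)
{C/S/Stay} → row (1,1) (1,1) (5,1) (5,4) (6,3) (6,3) (6,3) (6,3)
{C/S/In} → row (1,1) (1,1) (1,3) (5,4) (6,3) (6,3) (6,3) (6,3)
{C/S/Out} → row (1,1) (1,1) (3,1) (5,4) (6,3) (6,3) (6,3) (6,3)
{C/N/Stay, C/N/In, C/N/Out} → row (1,1) (1,1) (2,0) (2,0) (6,3) (6,3) (6,3) (6,3)
That's 8 distinct rows out of 12 strategies.

8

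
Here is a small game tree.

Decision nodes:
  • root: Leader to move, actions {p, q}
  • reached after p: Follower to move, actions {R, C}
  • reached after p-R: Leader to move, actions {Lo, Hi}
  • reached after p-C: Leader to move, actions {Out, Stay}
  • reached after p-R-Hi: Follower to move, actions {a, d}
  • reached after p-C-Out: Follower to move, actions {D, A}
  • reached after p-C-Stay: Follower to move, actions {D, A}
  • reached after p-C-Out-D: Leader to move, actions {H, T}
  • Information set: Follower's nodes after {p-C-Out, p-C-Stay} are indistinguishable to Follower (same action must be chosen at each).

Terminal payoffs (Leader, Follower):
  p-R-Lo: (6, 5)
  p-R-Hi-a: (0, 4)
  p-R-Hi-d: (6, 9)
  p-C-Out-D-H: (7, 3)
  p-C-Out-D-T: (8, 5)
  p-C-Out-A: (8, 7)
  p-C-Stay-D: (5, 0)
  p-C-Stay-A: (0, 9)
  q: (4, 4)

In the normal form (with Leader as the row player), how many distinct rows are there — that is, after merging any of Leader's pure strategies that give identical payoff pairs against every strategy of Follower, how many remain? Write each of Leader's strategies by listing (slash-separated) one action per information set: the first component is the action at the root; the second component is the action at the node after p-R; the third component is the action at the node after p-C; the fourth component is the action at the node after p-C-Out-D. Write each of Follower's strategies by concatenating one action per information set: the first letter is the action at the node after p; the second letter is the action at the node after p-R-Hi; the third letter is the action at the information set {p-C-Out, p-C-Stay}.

Leader has 16 pure strategies: p/Lo/Out/H, p/Lo/Out/T, p/Lo/Stay/H, p/Lo/Stay/T, p/Hi/Out/H, p/Hi/Out/T, p/Hi/Stay/H, p/Hi/Stay/T, q/Lo/Out/H, q/Lo/Out/T, q/Lo/Stay/H, q/Lo/Stay/T, q/Hi/Out/H, q/Hi/Out/T, q/Hi/Stay/H, q/Hi/Stay/T. Columns: RaD, RaA, RdD, RdA, CaD, CaA, CdD, CdA.
{p/Lo/Out/H} → row (6,5) (6,5) (6,5) (6,5) (7,3) (8,7) (7,3) (8,7)
{p/Lo/Out/T} → row (6,5) (6,5) (6,5) (6,5) (8,5) (8,7) (8,5) (8,7)
{p/Lo/Stay/H, p/Lo/Stay/T} → row (6,5) (6,5) (6,5) (6,5) (5,0) (0,9) (5,0) (0,9)
{p/Hi/Out/H} → row (0,4) (0,4) (6,9) (6,9) (7,3) (8,7) (7,3) (8,7)
{p/Hi/Out/T} → row (0,4) (0,4) (6,9) (6,9) (8,5) (8,7) (8,5) (8,7)
{p/Hi/Stay/H, p/Hi/Stay/T} → row (0,4) (0,4) (6,9) (6,9) (5,0) (0,9) (5,0) (0,9)
{q/Lo/Out/H, q/Lo/Out/T, q/Lo/Stay/H, q/Lo/Stay/T, q/Hi/Out/H, q/Hi/Out/T, q/Hi/Stay/H, q/Hi/Stay/T} → row (4,4) (4,4) (4,4) (4,4) (4,4) (4,4) (4,4) (4,4)
That's 7 distinct rows out of 16 strategies.

7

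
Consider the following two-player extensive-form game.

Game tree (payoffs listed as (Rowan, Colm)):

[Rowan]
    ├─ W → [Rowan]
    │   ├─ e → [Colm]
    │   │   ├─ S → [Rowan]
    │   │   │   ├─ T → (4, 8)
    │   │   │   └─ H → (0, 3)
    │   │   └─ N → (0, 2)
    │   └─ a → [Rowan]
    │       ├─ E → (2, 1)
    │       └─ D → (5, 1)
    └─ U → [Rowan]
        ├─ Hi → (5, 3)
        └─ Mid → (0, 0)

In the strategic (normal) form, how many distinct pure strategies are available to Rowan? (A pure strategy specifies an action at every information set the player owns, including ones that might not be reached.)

Rowan owns the root with actions {W, U} — two choices.
Rowan owns the node after W with actions {e, a} — two choices.
Rowan owns the node after U with actions {Hi, Mid} — two choices.
Rowan owns the node after W-a with actions {E, D} — two choices.
Rowan owns the node after W-e-S with actions {T, H} — two choices.
A pure strategy fixes one action at each information set independently, so the count is the product 2 × 2 × 2 × 2 × 2 = 32.

32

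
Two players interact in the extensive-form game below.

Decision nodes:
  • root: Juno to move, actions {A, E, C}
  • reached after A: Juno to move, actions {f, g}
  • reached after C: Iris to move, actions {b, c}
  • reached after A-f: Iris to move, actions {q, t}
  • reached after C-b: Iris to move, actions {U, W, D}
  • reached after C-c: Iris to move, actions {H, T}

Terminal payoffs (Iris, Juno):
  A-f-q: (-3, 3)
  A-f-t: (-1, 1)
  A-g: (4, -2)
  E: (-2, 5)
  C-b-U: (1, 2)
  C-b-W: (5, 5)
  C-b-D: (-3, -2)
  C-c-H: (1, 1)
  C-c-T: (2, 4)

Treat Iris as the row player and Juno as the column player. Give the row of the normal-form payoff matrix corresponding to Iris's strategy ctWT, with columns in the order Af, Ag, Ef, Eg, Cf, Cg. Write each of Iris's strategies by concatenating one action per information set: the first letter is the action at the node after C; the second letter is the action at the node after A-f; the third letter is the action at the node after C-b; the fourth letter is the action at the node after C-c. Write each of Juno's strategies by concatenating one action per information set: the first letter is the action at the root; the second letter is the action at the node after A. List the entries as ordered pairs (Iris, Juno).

vs Af: Juno plays A → Juno plays f at [A] → Iris plays t at [A-f] → (-1, 1)
vs Ag: Juno plays A → Juno plays g at [A] → (4, -2)
vs Ef: Juno plays E → (-2, 5)
vs Eg: Juno plays E → (-2, 5)
vs Cf: Juno plays C → Iris plays c at [C] → Iris plays T at [C-c] → (2, 4)
vs Cg: Juno plays C → Iris plays c at [C] → Iris plays T at [C-c] → (2, 4)

(-1,1) (4,-2) (-2,5) (-2,5) (2,4) (2,4)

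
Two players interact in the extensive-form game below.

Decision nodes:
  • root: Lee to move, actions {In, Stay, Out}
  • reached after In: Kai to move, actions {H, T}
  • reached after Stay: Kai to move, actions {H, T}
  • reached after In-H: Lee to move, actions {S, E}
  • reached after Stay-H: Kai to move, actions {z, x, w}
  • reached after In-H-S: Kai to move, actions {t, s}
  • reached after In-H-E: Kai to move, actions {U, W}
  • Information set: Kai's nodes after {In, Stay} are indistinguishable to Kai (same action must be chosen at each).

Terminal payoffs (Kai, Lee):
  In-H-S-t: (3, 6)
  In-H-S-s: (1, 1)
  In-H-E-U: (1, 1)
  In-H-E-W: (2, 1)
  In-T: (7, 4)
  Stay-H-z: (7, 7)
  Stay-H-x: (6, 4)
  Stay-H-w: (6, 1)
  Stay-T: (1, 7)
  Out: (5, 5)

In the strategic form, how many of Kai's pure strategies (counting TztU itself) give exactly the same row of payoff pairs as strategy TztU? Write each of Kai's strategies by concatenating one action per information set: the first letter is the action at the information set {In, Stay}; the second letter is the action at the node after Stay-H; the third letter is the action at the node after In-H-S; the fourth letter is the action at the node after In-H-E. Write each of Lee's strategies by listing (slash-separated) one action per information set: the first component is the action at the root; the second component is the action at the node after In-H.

12

Row for TztU (columns In/S, In/E, Stay/S, Stay/E, Out/S, Out/E): (7,4) (7,4) (1,7) (1,7) (5,5) (5,5).
Under TztU, Kai's choice at the node after Stay-H and at the node after In-H-S and at the node after In-H-E can never be reached regardless of what Lee does, so varying those choices leaves every outcome unchanged.
Holding the reachable choices fixed and varying the unreachable ones freely already gives 3 × 2 × 2 = 12 equivalent strategies.
No other strategy reproduces this row, so those 12 are the full class: TztU, TztW, TzsU, TzsW, TxtU, TxtW, TxsU, TxsW, TwtU, TwtW, TwsU, TwsW.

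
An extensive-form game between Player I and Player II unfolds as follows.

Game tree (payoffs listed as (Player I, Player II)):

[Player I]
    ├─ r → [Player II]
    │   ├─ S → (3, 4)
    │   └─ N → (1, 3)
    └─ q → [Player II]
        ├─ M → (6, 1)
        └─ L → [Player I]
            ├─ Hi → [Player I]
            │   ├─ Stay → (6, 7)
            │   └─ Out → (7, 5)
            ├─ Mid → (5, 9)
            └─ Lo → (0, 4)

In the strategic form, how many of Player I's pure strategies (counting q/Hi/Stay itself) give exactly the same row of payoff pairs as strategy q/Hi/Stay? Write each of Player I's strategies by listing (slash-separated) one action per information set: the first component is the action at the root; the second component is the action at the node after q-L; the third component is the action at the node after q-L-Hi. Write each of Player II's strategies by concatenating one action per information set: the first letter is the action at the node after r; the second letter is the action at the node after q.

1

Row for q/Hi/Stay (columns SM, SL, NM, NL): (6,1) (6,7) (6,1) (6,7).
Every one of Player I's information sets is on the play path for some reply by Player II when Player I follows q/Hi/Stay.
Changing the action at any of them therefore changes at least one column, so only q/Hi/Stay itself gives this row.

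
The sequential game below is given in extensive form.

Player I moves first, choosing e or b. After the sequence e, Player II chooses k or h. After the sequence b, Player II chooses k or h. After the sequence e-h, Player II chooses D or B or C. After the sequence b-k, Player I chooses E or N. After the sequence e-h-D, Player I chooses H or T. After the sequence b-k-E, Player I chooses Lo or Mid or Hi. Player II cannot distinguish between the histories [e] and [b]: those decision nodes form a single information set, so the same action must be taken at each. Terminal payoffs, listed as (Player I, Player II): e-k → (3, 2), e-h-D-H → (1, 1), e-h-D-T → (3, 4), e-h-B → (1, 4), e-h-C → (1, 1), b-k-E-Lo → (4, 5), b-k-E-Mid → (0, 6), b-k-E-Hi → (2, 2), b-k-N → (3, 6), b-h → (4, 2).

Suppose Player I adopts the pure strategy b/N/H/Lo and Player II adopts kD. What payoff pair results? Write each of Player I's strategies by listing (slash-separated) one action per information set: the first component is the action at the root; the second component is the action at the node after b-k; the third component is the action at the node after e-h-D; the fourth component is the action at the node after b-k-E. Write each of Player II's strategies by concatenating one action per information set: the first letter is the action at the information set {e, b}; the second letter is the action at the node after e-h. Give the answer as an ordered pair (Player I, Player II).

(3, 6)

Trace the play path from the root:
  Player I plays b
  Player II plays k at [b]
  Player I plays N at [b-k]
→ terminal payoff (3, 6).
(Player I's choice at the node after e-h-D is never reached on this path, so it doesn't affect the outcome.)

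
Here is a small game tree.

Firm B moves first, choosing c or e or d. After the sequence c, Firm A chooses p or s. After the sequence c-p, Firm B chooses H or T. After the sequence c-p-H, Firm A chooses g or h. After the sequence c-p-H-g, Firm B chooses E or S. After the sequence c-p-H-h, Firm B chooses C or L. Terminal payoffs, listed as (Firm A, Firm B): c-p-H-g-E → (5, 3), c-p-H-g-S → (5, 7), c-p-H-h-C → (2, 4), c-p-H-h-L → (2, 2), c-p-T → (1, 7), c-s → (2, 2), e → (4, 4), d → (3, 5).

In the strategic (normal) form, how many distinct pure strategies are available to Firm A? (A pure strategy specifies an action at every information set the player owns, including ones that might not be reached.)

4

Firm A owns the node after c with actions {p, s} — two choices.
Firm A owns the node after c-p-H with actions {g, h} — two choices.
A pure strategy fixes one action at each information set independently, so the count is the product 2 × 2 = 4.
(For reference, Firm B has 24 pure strategies, giving a 4×24 normal-form matrix.)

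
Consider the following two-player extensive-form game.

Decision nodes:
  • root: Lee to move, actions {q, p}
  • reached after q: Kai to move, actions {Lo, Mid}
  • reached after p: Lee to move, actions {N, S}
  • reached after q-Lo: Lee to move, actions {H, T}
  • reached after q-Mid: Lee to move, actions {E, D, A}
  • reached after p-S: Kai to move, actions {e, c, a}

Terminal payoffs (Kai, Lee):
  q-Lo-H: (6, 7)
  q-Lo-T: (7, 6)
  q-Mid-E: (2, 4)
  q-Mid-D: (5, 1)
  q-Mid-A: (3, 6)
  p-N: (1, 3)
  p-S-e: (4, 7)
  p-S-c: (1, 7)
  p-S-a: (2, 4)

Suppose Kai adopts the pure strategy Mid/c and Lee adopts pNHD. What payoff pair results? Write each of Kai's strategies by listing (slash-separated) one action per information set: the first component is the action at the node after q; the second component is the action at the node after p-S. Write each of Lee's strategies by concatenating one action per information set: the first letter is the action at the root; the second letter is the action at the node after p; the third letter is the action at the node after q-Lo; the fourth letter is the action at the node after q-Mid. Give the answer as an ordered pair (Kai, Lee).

(1, 3)

Trace the play path from the root:
  Lee plays p
  Lee plays N at [p]
→ terminal payoff (1, 3).
(Kai's choice at the node after q is never reached on this path, so it doesn't affect the outcome.)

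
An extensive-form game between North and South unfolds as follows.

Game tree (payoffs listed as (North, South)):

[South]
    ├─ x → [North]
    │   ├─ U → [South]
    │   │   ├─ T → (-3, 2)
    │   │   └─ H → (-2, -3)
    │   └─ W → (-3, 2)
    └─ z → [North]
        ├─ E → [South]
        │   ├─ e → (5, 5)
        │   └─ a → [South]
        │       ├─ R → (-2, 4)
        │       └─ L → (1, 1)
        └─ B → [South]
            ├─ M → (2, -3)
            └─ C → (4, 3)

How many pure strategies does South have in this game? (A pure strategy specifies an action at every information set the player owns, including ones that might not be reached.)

South owns the root with actions {x, z} — two choices.
South owns the node after x-U with actions {T, H} — two choices.
South owns the node after z-E with actions {e, a} — two choices.
South owns the node after z-B with actions {M, C} — two choices.
South owns the node after z-E-a with actions {R, L} — two choices.
A pure strategy fixes one action at each information set independently, so the count is the product 2 × 2 × 2 × 2 × 2 = 32.

32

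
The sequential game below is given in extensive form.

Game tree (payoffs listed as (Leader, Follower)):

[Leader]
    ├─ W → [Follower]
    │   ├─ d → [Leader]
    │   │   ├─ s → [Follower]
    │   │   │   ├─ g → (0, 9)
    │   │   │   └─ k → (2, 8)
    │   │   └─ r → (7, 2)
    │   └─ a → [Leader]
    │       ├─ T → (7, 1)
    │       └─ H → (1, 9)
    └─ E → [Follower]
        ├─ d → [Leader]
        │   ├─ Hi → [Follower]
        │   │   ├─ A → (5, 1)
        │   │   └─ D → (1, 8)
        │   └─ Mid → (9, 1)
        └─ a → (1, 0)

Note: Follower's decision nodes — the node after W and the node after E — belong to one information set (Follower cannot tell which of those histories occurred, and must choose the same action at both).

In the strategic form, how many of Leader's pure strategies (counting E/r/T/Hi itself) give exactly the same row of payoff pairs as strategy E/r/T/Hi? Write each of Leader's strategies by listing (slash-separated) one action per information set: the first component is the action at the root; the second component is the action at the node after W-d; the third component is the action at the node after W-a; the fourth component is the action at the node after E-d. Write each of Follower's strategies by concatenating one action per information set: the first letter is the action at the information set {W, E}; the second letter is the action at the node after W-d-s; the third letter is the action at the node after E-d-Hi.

4

Row for E/r/T/Hi (columns dgA, dgD, dkA, dkD, agA, agD, akA, akD): (5,1) (1,8) (5,1) (1,8) (1,0) (1,0) (1,0) (1,0).
Under E/r/T/Hi, Leader's choice at the node after W-d and at the node after W-a can never be reached regardless of what Follower does, so varying those choices leaves every outcome unchanged.
Holding the reachable choices fixed and varying the unreachable ones freely already gives 2 × 2 = 4 equivalent strategies.
No other strategy reproduces this row, so those 4 are the full class: E/s/T/Hi, E/s/H/Hi, E/r/T/Hi, E/r/H/Hi.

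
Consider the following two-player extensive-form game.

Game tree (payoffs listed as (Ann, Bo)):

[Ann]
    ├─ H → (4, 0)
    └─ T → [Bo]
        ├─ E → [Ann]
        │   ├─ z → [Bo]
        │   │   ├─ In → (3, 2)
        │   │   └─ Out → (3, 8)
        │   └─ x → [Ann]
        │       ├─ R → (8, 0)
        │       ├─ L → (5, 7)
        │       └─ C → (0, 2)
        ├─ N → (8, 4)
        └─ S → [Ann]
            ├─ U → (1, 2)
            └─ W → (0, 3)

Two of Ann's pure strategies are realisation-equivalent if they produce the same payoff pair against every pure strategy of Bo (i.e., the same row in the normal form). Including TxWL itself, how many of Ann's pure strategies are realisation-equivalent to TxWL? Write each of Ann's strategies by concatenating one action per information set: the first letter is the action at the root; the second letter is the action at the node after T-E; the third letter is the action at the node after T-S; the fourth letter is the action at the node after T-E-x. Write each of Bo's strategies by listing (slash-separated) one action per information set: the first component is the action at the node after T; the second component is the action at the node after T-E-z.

1

Row for TxWL (columns E/In, E/Out, N/In, N/Out, S/In, S/Out): (5,7) (5,7) (8,4) (8,4) (0,3) (0,3).
Every one of Ann's information sets is on the play path for some reply by Bo when Ann follows TxWL.
Changing the action at any of them therefore changes at least one column, so only TxWL itself gives this row.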